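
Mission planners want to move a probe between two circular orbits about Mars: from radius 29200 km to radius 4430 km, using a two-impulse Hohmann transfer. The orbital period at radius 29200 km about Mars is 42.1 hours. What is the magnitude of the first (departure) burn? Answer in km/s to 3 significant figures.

Δv₁ = 0.589 km/s

From Kepler's third law T² = 4π²r³/μ at r = 29200 km, T = 42.1 hours = 42.1 × 3600 s = 1.5156×10^5 s: μ = 4π²r³/T² = 42789.7 km³/s².
Semi-major axis of the transfer orbit: a_t = (29200 + 4430)/2 = 16815 km.
On the circular orbit at r = 29200 km, v_c = √(μ/r) = 1.2105 km/s.
Vis-viva on the transfer ellipse at r = 29200 km gives v_t = √[μ(2/r − 1/a_t)] = 0.62134 km/s.
Δv₁ = |v_t − v_c| = |0.62134 − 1.2105| = 0.5892 km/s.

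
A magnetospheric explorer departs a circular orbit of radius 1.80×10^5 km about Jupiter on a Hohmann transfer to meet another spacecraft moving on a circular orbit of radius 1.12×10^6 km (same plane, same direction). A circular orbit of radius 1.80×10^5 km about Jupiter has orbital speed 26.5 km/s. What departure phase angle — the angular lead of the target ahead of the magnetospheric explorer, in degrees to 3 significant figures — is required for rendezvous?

From the circular-orbit relation v² = μ/r at r = 1.80×10^5 km: μ = v²r = (26.5)² × 1.80×10^5 = 1.26405×10^8 km³/s².
The Hohmann ellipse has a_t = (r₁ + r₂)/2 = 6.500×10^5 km.
Transfer time t = π√(a_t³/μ) = 1.464×10^5 s.
Target angular speed ω₂ = √(μ/r₂³) = 9.485×10^-6 rad/s.
Angle swept by the target during transfer: ω₂·t = 1.389 rad = 79.58°.
Arrival is 180° from departure on the ellipse, so φ = 180° − 79.58° = 100°.

φ = 100°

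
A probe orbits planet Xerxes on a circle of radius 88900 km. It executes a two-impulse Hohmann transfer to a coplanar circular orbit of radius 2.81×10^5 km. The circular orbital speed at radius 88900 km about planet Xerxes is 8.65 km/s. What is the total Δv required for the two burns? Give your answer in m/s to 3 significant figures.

From the circular-orbit relation v² = μ/r at r = 88900 km: μ = v²r = (8.65)² × 88900 = 6.65172×10^6 km³/s².
The Hohmann ellipse has a_t = (r₁ + r₂)/2 = 1.8495×10^5 km.
Circular speed at r₁: v₁ = √(μ/r₁) = √(6.65172×10^6/88900) = 8.6500 km/s.
On the transfer ellipse at r₁, v² = μ(2/r − 1/a) gives v_p = √[μ(2/r₁ − 1/a_t)] = 10.662 km/s.
First burn Δv₁ = |v_p − v₁| = 2.012 km/s.
At r₂, v₂ = √(μ/r₂) = 4.865 km/s.
Transfer-orbit speed at r₂: v_a = √[μ(2/r₂ − 1/a_t)] = 3.373 km/s.
Second burn Δv₂ = |v₂ − v_a| = 1.492 km/s.
Total Δv = Δv₁ + Δv₂ = 3.504 km/s.

Δv = 3500 m/s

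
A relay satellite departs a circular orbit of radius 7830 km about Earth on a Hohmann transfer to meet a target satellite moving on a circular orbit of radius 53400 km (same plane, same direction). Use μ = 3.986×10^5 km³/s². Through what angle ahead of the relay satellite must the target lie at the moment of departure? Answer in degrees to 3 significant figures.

Semi-major axis of the transfer orbit: a_t = (7830 + 53400)/2 = 30615 km.
Transfer time t = π√(a_t³/μ) = 26655.2 s.
The target's mean motion on its circular orbit is ω₂ = √(μ/r₂³) = 5.11631×10^-5 rad/s.
Angle swept by the target during transfer: ω₂·t = 1.3638 rad = 78.14°.
The relay satellite traverses 180° on the transfer ellipse, so the target must lead by 180° − 78.14° = 102°.

φ = 102°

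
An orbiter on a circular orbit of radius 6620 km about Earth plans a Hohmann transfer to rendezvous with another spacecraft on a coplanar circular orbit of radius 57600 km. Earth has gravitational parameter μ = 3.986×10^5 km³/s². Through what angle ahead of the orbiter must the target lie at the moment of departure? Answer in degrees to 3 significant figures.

φ = 105°

Semi-major axis of the transfer orbit: a_t = (6620 + 57600)/2 = 32110 km.
Transfer time t = π√(a_t³/μ) = 28631 s.
The target's mean motion on its circular orbit is ω₂ = √(μ/r₂³) = 4.5670×10^-5 rad/s.
Angle swept by the target during transfer: ω₂·t = 1.3076 rad = 74.92°.
Arrival is 180° from departure on the ellipse, so φ = 180° − 74.92° = 105°.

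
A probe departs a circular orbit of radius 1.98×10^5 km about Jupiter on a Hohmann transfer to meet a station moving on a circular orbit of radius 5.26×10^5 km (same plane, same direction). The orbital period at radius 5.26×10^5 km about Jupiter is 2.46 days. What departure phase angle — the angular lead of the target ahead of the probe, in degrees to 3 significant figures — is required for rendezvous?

φ = 77.2°

From Kepler's third law T² = 4π²r³/μ at r = 5.26×10^5 km, T = 2.46 days = 2.46 × 86400 s = 2.12544×10^5 s: μ = 4π²r³/T² = 1.27180×10^8 km³/s².
Semi-major axis of the transfer orbit: a_t = (1.980×10^5 + 5.260×10^5)/2 = 3.620×10^5 km.
Transfer time t = π√(a_t³/μ) = 60674 s.
The target's mean motion on its circular orbit is ω₂ = √(μ/r₂³) = 2.9562×10^-5 rad/s.
Angle swept by the target during transfer: ω₂·t = 1.794 rad = 102.8°.
The probe traverses 180° on the transfer ellipse, so the target must lead by 180° − 102.8° = 77.2°.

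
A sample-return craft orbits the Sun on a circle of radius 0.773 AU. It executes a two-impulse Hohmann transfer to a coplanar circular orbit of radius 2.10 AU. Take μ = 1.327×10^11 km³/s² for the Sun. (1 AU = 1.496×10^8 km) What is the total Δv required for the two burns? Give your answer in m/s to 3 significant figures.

In km: r₁ = 0.773 × 1.496×10^8 = 1.156408×10^8 km; r₂ = 2.10 × 1.496×10^8 = 3.1416×10^8 km.
The Hohmann ellipse has a_t = (r₁ + r₂)/2 = 2.149004×10^8 km.
At r₁ the circular-orbit speed is v₁ = √(μ/r₁) = 33.875 km/s.
Transfer-orbit speed at r₁ (vis-viva equation): v_p = √[μ(2/r₁ − 1/a_t)] = 40.958 km/s.
First burn Δv₁ = |v_p − v₁| = 7.083 km/s.
Circular speed at r₂: v₂ = √(μ/r₂) = 20.552 km/s.
Transfer-orbit speed at r₂: v_a = √[μ(2/r₂ − 1/a_t)] = 15.076 km/s.
Second burn Δv₂ = |v₂ − v_a| = 5.476 km/s.
Δv = Δv₁ + Δv₂ = 7.083 + 5.476 = 12.56 km/s.

Δv = 12600 m/s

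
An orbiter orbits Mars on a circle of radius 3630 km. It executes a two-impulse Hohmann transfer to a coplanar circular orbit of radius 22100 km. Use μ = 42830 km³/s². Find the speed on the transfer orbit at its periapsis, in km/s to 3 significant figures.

v = 4.50 km/s

Transfer-ellipse semi-major axis a_t = (r₁ + r₂)/2 = (3630 + 22100)/2 = 12865 km.
The periapsis of the transfer ellipse is at r = 3630 km.
Vis-viva: v = √[μ(2/r − 1/a_t)] = √[42830 × (2/3630 − 1/12865)] = 4.502 km/s.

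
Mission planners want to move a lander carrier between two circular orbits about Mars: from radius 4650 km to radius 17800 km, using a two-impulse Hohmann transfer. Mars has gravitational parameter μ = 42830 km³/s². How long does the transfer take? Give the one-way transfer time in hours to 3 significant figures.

Semi-major axis of the transfer orbit: a_t = (4650 + 17800)/2 = 11225 km.
Half the transfer-orbit period gives t = π√(a_t³/μ) = 18050 s.
Converting: 18050 s ÷ 3600 s/hour = 5.01 hours.

t = 5.01 hours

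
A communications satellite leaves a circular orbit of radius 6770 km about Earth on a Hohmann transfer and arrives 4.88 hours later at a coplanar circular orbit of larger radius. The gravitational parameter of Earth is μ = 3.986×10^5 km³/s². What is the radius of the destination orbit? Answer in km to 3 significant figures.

Transfer time t = 4.88 hours = 17568 s, and t = π√(a_t³/μ).
So a_t = (μ t²/π²)^(1/3) = (3.986×10^5 × (17568)² / π²)^(1/3) = 23186 km.
Since a_t = (r₁ + r₂)/2, r₂ = 2a_t − r₁ = 2×23186 − 6770 = 39602 km.

r₂ = 39600 km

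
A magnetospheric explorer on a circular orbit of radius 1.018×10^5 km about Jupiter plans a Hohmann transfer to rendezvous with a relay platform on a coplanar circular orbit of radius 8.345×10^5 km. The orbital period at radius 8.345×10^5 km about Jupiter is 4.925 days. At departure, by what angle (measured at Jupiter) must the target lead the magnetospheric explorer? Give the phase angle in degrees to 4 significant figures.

φ = 104.4°

From Kepler's third law T² = 4π²r³/μ at r = 8.345×10^5 km, T = 4.925 days = 4.925 × 86400 s = 4.2552×10^5 s: μ = 4π²r³/T² = 1.26706×10^8 km³/s².
Transfer-ellipse semi-major axis a_t = (r₁ + r₂)/2 = (1.018×10^5 + 8.345×10^5)/2 = 4.6815×10^5 km.
Transfer time t = π√(a_t³/μ) = 89400 s.
Target angular speed ω₂ = √(μ/r₂³) = 1.477×10^-5 rad/s.
Angle swept by the target during transfer: ω₂·t = 1.320 rad = 75.63°.
The magnetospheric explorer traverses 180° on the transfer ellipse, so the target must lead by 180° − 75.63° = 104.4°.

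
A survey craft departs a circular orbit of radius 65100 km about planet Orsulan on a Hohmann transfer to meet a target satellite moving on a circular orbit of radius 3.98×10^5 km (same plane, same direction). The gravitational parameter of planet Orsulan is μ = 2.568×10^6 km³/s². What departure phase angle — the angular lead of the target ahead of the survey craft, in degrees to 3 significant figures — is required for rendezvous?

φ = 100°

Semi-major axis of the transfer orbit: a_t = (65100 + 3.980×10^5)/2 = 2.3155×10^5 km.
The half-period of the transfer ellipse is t = π√(a_t³/μ) = 2.1843×10^5 s.
The target's mean motion on its circular orbit is ω₂ = √(μ/r₂³) = 6.3822×10^-6 rad/s.
Angle swept by the target during transfer: ω₂·t = 1.3941 rad = 79.88°.
The survey craft traverses 180° on the transfer ellipse, so the target must lead by 180° − 79.88° = 100°.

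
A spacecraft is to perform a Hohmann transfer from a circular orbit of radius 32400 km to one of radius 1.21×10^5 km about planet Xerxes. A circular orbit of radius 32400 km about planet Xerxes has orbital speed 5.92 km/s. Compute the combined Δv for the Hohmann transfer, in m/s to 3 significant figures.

From the circular-orbit relation v² = μ/r at r = 32400 km: μ = v²r = (5.92)² × 32400 = 1.13550×10^6 km³/s².
Transfer-ellipse semi-major axis a_t = (r₁ + r₂)/2 = (32400 + 1.210×10^5)/2 = 76700 km.
Circular speed at r₁: v₁ = √(μ/r₁) = √(1.13550×10^6/32400) = 5.920 km/s.
On the transfer ellipse at r₁, vis-viva equation gives v_p = √[μ(2/r₁ − 1/a_t)] = 7.436 km/s.
First burn Δv₁ = |v_p − v₁| = 1.516 km/s.
Circular speed at r₂: v₂ = √(μ/r₂) = 3.063 km/s.
Transfer-orbit speed at r₂: v_a = √[μ(2/r₂ − 1/a_t)] = 1.991 km/s.
Second burn Δv₂ = |v₂ − v_a| = 1.072 km/s.
Δv = Δv₁ + Δv₂ = 1.516 + 1.072 = 2.588 km/s.

Δv = 2590 m/s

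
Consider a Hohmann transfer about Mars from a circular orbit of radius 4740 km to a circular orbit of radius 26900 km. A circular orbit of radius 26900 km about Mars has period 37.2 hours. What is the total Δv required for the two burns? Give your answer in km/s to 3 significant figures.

From Kepler's third law T² = 4π²r³/μ at r = 26900 km, T = 37.2 hours = 37.2 × 3600 s = 1.3392×10^5 s: μ = 4π²r³/T² = 42847.5 km³/s².
Transfer-ellipse semi-major axis a_t = (r₁ + r₂)/2 = (4740 + 26900)/2 = 15820 km.
At r₁ the circular-orbit speed is v₁ = √(μ/r₁) = 3.007 km/s.
Transfer-orbit speed at r₁ (vis-viva equation): v_p = √[μ(2/r₁ − 1/a_t)] = 3.921 km/s.
First burn Δv₁ = |v_p − v₁| = 0.9140 km/s.
At r₂, v₂ = √(μ/r₂) = 1.262 km/s.
Transfer-orbit speed at r₂: v_a = √[μ(2/r₂ − 1/a_t)] = 0.6908 km/s.
Second burn Δv₂ = |v₂ − v_a| = 0.5712 km/s.
Δv = Δv₁ + Δv₂ = 0.9140 + 0.5712 = 1.485 km/s.

Δv = 1.49 km/s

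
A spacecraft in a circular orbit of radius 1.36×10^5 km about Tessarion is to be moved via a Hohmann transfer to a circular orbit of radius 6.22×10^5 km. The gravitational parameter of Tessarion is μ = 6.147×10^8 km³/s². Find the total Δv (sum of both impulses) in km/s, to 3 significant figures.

Semi-major axis of the transfer orbit: a_t = (1.360×10^5 + 6.220×10^5)/2 = 3.790×10^5 km.
At r₁ the circular-orbit speed is v₁ = √(μ/r₁) = 67.230 km/s.
Transfer-orbit speed at r₁ (v² = μ(2/r − 1/a)): v_p = √[μ(2/r₁ − 1/a_t)] = 86.127 km/s.
First burn Δv₁ = |v_p − v₁| = 18.897 km/s.
At r₂, v₂ = √(μ/r₂) = 31.437 km/s.
Transfer-orbit speed at r₂: v_a = √[μ(2/r₂ − 1/a_t)] = 18.832 km/s.
Second burn Δv₂ = |v₂ − v_a| = 12.605 km/s.
Total Δv = Δv₁ + Δv₂ = 31.50 km/s.

Δv = 31.5 km/s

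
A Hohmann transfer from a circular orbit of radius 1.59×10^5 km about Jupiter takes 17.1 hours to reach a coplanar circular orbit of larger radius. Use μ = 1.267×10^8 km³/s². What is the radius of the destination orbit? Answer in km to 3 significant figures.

r₂ = 5.71×10^5 km

Transfer time t = 17.1 hours = 61560 s, and t = π√(a_t³/μ).
So a_t = (μ t²/π²)^(1/3) = (1.267×10^8 × (61560)² / π²)^(1/3) = 3.6505×10^5 km.
Since a_t = (r₁ + r₂)/2, r₂ = 2a_t − r₁ = 2×3.6505×10^5 − 1.590×10^5 = 5.711×10^5 km.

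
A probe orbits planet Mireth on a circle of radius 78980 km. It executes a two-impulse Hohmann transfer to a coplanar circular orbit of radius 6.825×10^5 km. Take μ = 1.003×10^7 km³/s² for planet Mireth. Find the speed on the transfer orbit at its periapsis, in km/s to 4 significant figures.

Transfer-ellipse semi-major axis a_t = (r₁ + r₂)/2 = (78980 + 6.825×10^5)/2 = 3.8074×10^5 km.
At periapsis, r = 78980 km.
From the vis-viva equation, v = √[μ(2/r − 1/a_t)] = 15.09 km/s.

v = 15.09 km/s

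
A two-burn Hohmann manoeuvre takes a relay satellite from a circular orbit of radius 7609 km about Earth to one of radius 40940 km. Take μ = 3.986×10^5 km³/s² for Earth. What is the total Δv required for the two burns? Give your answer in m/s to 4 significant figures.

Transfer-ellipse semi-major axis a_t = (r₁ + r₂)/2 = (7609 + 40940)/2 = 24274.5 km.
Circular speed at r₁: v₁ = √(μ/r₁) = √(3.986×10^5/7609) = 7.2378 km/s.
On the transfer ellipse at r₁, vis-viva equation gives v_p = √[μ(2/r₁ − 1/a_t)] = 9.3995 km/s.
First burn Δv₁ = |v_p − v₁| = 2.162 km/s.
Circular speed at r₂: v₂ = √(μ/r₂) = 3.120 km/s.
Transfer-orbit speed at r₂: v_a = √[μ(2/r₂ − 1/a_t)] = 1.747 km/s.
Second burn Δv₂ = |v₂ − v_a| = 1.373 km/s.
Δv = Δv₁ + Δv₂ = 2.162 + 1.373 = 3.535 km/s.

Δv = 3535 m/s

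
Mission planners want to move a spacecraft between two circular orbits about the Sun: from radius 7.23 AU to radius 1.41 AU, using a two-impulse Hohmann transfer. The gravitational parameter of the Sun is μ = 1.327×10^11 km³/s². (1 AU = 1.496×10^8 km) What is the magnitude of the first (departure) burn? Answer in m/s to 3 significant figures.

Δv₁ = 4750 m/s

In km: r₁ = 7.23 × 1.496×10^8 = 1.081608×10^9 km; r₂ = 1.41 × 1.496×10^8 = 2.10936×10^8 km.
Semi-major axis of the transfer orbit: a_t = (1.081608×10^9 + 2.10936×10^8)/2 = 6.46272×10^8 km.
On the circular orbit at r = 1.081608×10^9 km, v_c = √(μ/r) = 11.076 km/s.
Vis-viva on the transfer ellipse at r = 1.081608×10^9 km gives v_t = √[μ(2/r − 1/a_t)] = 6.3280 km/s.
Δv₁ = |v_t − v_c| = |6.3280 − 11.076| = 4.748 km/s.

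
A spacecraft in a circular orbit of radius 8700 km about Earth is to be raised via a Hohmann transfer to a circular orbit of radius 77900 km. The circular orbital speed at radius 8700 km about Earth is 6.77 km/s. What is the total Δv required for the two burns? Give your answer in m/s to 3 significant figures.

From the circular-orbit relation v² = μ/r at r = 8700 km: μ = v²r = (6.77)² × 8700 = 3.98746×10^5 km³/s².
Transfer-ellipse semi-major axis a_t = (r₁ + r₂)/2 = (8700 + 77900)/2 = 43300 km.
At r₁ the circular-orbit speed is v₁ = √(μ/r₁) = 6.770 km/s.
Transfer-orbit speed at r₁ (vis-viva equation): v_p = √[μ(2/r₁ − 1/a_t)] = 9.081 km/s.
First burn Δv₁ = |v_p − v₁| = 2.311 km/s.
Circular speed at r₂: v₂ = √(μ/r₂) = 2.262 km/s.
Transfer-orbit speed at r₂: v_a = √[μ(2/r₂ − 1/a_t)] = 1.014 km/s.
Second burn Δv₂ = |v₂ − v_a| = 1.248 km/s.
Δv = Δv₁ + Δv₂ = 2.311 + 1.248 = 3.559 km/s.

Δv = 3560 m/s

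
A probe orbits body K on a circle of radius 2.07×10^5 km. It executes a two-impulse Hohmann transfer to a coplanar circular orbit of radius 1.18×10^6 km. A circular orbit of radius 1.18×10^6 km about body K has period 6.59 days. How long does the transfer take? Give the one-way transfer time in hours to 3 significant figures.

From Kepler's third law T² = 4π²r³/μ at r = 1.18×10^6 km, T = 6.59 days = 6.59 × 86400 s = 5.69376×10^5 s: μ = 4π²r³/T² = 2.00082×10^8 km³/s².
Transfer-ellipse semi-major axis a_t = (r₁ + r₂)/2 = (2.070×10^5 + 1.180×10^6)/2 = 6.935×10^5 km.
Transfer time t = π√(a_t³/μ) = π√((6.935×10^5)³ / 2.00082×10^8) = 1.283×10^5 s.
Converting: 1.283×10^5 s ÷ 3600 s/hour = 35.6 hours.

t = 35.6 hours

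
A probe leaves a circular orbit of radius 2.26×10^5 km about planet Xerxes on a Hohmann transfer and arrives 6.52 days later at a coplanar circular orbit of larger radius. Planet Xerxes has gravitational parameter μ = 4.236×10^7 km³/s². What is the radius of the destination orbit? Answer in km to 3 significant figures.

Transfer time t = 6.52 days = 5.63328×10^5 s, and t = π√(a_t³/μ).
So a_t = (μ t²/π²)^(1/3) = (4.236×10^7 × (5.63328×10^5)² / π²)^(1/3) = 1.1085×10^6 km.
Since a_t = (r₁ + r₂)/2, r₂ = 2a_t − r₁ = 2×1.1085×10^6 − 2.260×10^5 = 1.991×10^6 km.

r₂ = 1.99×10^6 km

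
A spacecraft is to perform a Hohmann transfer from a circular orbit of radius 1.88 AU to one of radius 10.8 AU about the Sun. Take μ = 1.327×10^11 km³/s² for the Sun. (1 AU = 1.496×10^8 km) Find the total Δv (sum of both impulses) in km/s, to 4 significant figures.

In km: r₁ = 1.88 × 1.496×10^8 = 2.81248×10^8 km; r₂ = 10.8 × 1.496×10^8 = 1.61568×10^9 km.
Transfer-ellipse semi-major axis a_t = (r₁ + r₂)/2 = (2.81248×10^8 + 1.61568×10^9)/2 = 9.48464×10^8 km.
Circular speed at r₁: v₁ = √(μ/r₁) = √(1.327×10^11/2.81248×10^8) = 21.7215 km/s.
On the transfer ellipse at r₁, v² = μ(2/r − 1/a) gives v_p = √[μ(2/r₁ − 1/a_t)] = 28.3503 km/s.
First burn Δv₁ = |v_p − v₁| = 6.629 km/s.
At r₂, v₂ = √(μ/r₂) = 9.063 km/s.
Transfer-orbit speed at r₂: v_a = √[μ(2/r₂ − 1/a_t)] = 4.935 km/s.
Second burn Δv₂ = |v₂ − v_a| = 4.128 km/s.
Δv = Δv₁ + Δv₂ = 6.629 + 4.128 = 10.76 km/s.

Δv = 10.76 km/s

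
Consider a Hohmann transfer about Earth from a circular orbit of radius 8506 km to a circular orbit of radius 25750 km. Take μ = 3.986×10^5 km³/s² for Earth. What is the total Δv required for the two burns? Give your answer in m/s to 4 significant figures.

Semi-major axis of the transfer orbit: a_t = (8506 + 25750)/2 = 17128 km.
Circular speed at r₁: v₁ = √(μ/r₁) = √(3.986×10^5/8506) = 6.8455 km/s.
Transfer-orbit speed at r₁ (vis-viva): v_p = √[μ(2/r₁ − 1/a_t)] = 8.3935 km/s.
First burn Δv₁ = |v_p − v₁| = 1.548 km/s.
Circular speed at r₂: v₂ = √(μ/r₂) = 3.9344 km/s.
Transfer-orbit speed at r₂: v_a = √[μ(2/r₂ − 1/a_t)] = 2.7726 km/s.
Second burn Δv₂ = |v₂ − v_a| = 1.162 km/s.
Total Δv = Δv₁ + Δv₂ = 2.710 km/s.

Δv = 2710 m/s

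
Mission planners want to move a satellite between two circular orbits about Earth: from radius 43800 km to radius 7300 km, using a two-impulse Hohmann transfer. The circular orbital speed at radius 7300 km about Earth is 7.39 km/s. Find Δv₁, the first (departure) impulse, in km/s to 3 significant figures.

Δv₁ = 1.40 km/s

From the circular-orbit relation v² = μ/r at r = 7300 km: μ = v²r = (7.39)² × 7300 = 3.98668×10^5 km³/s².
Semi-major axis of the transfer orbit: a_t = (43800 + 7300)/2 = 25550 km.
Circular speed at r = 43800 km: v_c = √(μ/r) = 3.017 km/s.
Vis-viva on the transfer ellipse at r = 43800 km gives v_t = √[μ(2/r − 1/a_t)] = 1.613 km/s.
Δv₁ = |v_t − v_c| = |1.613 − 3.017| = 1.404 km/s.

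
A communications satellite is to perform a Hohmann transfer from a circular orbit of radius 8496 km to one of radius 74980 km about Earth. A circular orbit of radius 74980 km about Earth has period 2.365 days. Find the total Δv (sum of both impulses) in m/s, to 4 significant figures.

From Kepler's third law T² = 4π²r³/μ at r = 74980 km, T = 2.365 days = 2.365 × 86400 s = 2.04336×10^5 s: μ = 4π²r³/T² = 3.98572×10^5 km³/s².
The Hohmann ellipse has a_t = (r₁ + r₂)/2 = 41738 km.
Circular speed at r₁: v₁ = √(μ/r₁) = √(3.98572×10^5/8496) = 6.849 km/s.
On the transfer ellipse at r₁, vis-viva gives v_p = √[μ(2/r₁ − 1/a_t)] = 9.180 km/s.
First burn Δv₁ = |v_p − v₁| = 2.331 km/s.
At r₂, v₂ = √(μ/r₂) = 2.3056 km/s.
Transfer-orbit speed at r₂: v_a = √[μ(2/r₂ − 1/a_t)] = 1.0402 km/s.
Second burn Δv₂ = |v₂ − v_a| = 1.265 km/s.
Total Δv = Δv₁ + Δv₂ = 3.596 km/s.

Δv = 3596 m/s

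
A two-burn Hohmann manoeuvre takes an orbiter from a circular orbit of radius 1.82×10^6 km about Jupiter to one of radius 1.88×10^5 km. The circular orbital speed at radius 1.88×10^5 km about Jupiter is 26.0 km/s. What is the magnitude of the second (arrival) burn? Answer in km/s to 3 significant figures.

Δv₂ = 9.01 km/s

From the circular-orbit relation v² = μ/r at r = 1.88×10^5 km: μ = v²r = (26.0)² × 1.88×10^5 = 1.27088×10^8 km³/s².
Transfer-ellipse semi-major axis a_t = (r₁ + r₂)/2 = (1.820×10^6 + 1.880×10^5)/2 = 1.004×10^6 km.
On the circular orbit at r = 1.880×10^5 km, v_c = √(μ/r) = 26.000 km/s.
Transfer-orbit speed at the same r (vis-viva, a = a_t): v_t = √[μ(2/r − 1/a_t)] = 35.006 km/s.
Δv₂ = |v_t − v_c| = |35.006 − 26.000| = 9.006 km/s.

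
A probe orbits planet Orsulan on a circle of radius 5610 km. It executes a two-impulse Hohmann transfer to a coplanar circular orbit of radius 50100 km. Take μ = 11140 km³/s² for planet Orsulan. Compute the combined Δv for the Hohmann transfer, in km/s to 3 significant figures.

Δv = 0.741 km/s

The Hohmann ellipse has a_t = (r₁ + r₂)/2 = 27855 km.
At r₁ the circular-orbit speed is v₁ = √(μ/r₁) = 1.4092 km/s.
On the transfer ellipse at r₁, v² = μ(2/r − 1/a) gives v_p = √[μ(2/r₁ − 1/a_t)] = 1.8899 km/s.
First burn Δv₁ = |v_p − v₁| = 0.4807 km/s.
At r₂, v₂ = √(μ/r₂) = 0.4715 km/s.
Transfer-orbit speed at r₂: v_a = √[μ(2/r₂ − 1/a_t)] = 0.2116 km/s.
Second burn Δv₂ = |v₂ − v_a| = 0.2599 km/s.
Total Δv = Δv₁ + Δv₂ = 0.7406 km/s.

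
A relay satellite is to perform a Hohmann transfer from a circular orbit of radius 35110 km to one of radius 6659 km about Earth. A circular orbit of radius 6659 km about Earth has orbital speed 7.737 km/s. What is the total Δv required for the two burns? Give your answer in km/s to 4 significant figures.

From the circular-orbit relation v² = μ/r at r = 6659 km: μ = v²r = (7.737)² × 6659 = 3.98616×10^5 km³/s².
Semi-major axis of the transfer orbit: a_t = (35110 + 6659)/2 = 20884.5 km.
Circular speed at r₁: v₁ = √(μ/r₁) = √(3.98616×10^5/35110) = 3.3695 km/s.
On the transfer ellipse at r₁, vis-viva equation gives v_a = √[μ(2/r₁ − 1/a_t)] = 1.9026 km/s.
First burn Δv₁ = |v_a − v₁| = 1.467 km/s.
At r₂, v₂ = √(μ/r₂) = 7.7370 km/s.
Transfer-orbit speed at r₂: v_p = √[μ(2/r₂ − 1/a_t)] = 10.032 km/s.
Second burn Δv₂ = |v₂ − v_p| = 2.295 km/s.
Δv = Δv₁ + Δv₂ = 1.467 + 2.295 = 3.762 km/s.

Δv = 3.762 km/s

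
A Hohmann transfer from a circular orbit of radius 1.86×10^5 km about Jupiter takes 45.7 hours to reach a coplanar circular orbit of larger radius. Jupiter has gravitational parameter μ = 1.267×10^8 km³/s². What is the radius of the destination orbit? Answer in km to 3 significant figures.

Transfer time t = 45.7 hours = 1.6452×10^5 s, and t = π√(a_t³/μ).
So a_t = (μ t²/π²)^(1/3) = (1.267×10^8 × (1.6452×10^5)² / π²)^(1/3) = 7.0303×10^5 km.
Since a_t = (r₁ + r₂)/2, r₂ = 2a_t − r₁ = 2×7.0303×10^5 − 1.860×10^5 = 1.22006×10^6 km.

r₂ = 1.22×10^6 km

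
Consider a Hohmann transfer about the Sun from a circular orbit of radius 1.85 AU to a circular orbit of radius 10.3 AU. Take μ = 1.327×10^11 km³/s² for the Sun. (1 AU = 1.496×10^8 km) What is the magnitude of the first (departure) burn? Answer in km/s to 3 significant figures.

Δv₁ = 6.62 km/s

In km: r₁ = 1.85 × 1.496×10^8 = 2.7676×10^8 km; r₂ = 10.3 × 1.496×10^8 = 1.54088×10^9 km.
Semi-major axis of the transfer orbit: a_t = (2.7676×10^8 + 1.54088×10^9)/2 = 9.0882×10^8 km.
Circular speed at r = 2.7676×10^8 km: v_c = √(μ/r) = 21.897 km/s.
Vis-viva on the transfer ellipse at r = 2.7676×10^8 km gives v_t = √[μ(2/r − 1/a_t)] = 28.512 km/s.
Δv₁ = |v_t − v_c| = |28.512 − 21.897| = 6.615 km/s.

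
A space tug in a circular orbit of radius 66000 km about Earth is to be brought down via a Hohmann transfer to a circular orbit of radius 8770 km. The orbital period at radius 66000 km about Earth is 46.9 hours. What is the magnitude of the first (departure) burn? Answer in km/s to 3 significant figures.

From Kepler's third law T² = 4π²r³/μ at r = 66000 km, T = 46.9 hours = 46.9 × 3600 s = 1.6884×10^5 s: μ = 4π²r³/T² = 3.98145×10^5 km³/s².
The Hohmann ellipse has a_t = (r₁ + r₂)/2 = 37385 km.
Circular speed at r = 66000 km: v_c = √(μ/r) = 2.45611 km/s.
Transfer-orbit speed at the same r (vis-viva, a = a_t): v_t = √[μ(2/r − 1/a_t)] = 1.18960 km/s.
Δv₁ = |v_t − v_c| = |1.18960 − 2.45611| = 1.267 km/s.

Δv₁ = 1.27 km/s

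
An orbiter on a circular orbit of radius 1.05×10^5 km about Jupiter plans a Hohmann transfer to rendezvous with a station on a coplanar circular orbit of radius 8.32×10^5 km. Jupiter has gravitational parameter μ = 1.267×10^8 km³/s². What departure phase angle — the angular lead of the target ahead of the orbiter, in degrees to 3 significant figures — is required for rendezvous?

Semi-major axis of the transfer orbit: a_t = (1.050×10^5 + 8.320×10^5)/2 = 4.685×10^5 km.
The half-period of the transfer ellipse is t = π√(a_t³/μ) = 89501 s.
Target angular speed ω₂ = √(μ/r₂³) = 1.4832×10^-5 rad/s.
Angle swept by the target during transfer: ω₂·t = 1.3275 rad = 76.06°.
Arrival is 180° from departure on the ellipse, so φ = 180° − 76.06° = 104°.

φ = 104°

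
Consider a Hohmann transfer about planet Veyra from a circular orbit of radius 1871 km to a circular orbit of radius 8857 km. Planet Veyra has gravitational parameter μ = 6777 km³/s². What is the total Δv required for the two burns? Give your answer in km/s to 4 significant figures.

Δv = 0.9005 km/s

The Hohmann ellipse has a_t = (r₁ + r₂)/2 = 5364 km.
At r₁ the circular-orbit speed is v₁ = √(μ/r₁) = 1.9032 km/s.
Transfer-orbit speed at r₁ (v² = μ(2/r − 1/a)): v_p = √[μ(2/r₁ − 1/a_t)] = 2.4456 km/s.
First burn Δv₁ = |v_p − v₁| = 0.5424 km/s.
Circular speed at r₂: v₂ = √(μ/r₂) = 0.8747 km/s.
Transfer-orbit speed at r₂: v_a = √[μ(2/r₂ − 1/a_t)] = 0.5166 km/s.
Second burn Δv₂ = |v₂ − v_a| = 0.3581 km/s.
Δv = Δv₁ + Δv₂ = 0.5424 + 0.3581 = 0.9005 km/s.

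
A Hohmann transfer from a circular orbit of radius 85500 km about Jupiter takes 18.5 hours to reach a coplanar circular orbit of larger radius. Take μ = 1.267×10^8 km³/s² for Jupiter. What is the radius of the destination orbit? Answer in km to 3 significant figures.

Transfer time t = 18.5 hours = 66600 s, and t = π√(a_t³/μ).
So a_t = (μ t²/π²)^(1/3) = (1.267×10^8 × (66600)² / π²)^(1/3) = 3.8472×10^5 km.
Since a_t = (r₁ + r₂)/2, r₂ = 2a_t − r₁ = 2×3.8472×10^5 − 85500 = 6.8394×10^5 km.

r₂ = 6.84×10^5 km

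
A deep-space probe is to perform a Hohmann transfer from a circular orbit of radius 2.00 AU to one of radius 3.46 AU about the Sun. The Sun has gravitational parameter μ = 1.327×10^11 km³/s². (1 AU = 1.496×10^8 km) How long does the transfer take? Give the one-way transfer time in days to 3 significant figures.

t = 824 days

In km: r₁ = 2.00 × 1.496×10^8 = 2.992×10^8 km; r₂ = 3.46 × 1.496×10^8 = 5.17616×10^8 km.
The Hohmann ellipse has a_t = (r₁ + r₂)/2 = 4.08408×10^8 km.
By Kepler's third law the transfer-orbit period is T = 2π√(a_t³/μ), so t = T/2 = 7.118×10^7 s.
Converting: 7.118×10^7 s ÷ 86400 s/day = 824 days.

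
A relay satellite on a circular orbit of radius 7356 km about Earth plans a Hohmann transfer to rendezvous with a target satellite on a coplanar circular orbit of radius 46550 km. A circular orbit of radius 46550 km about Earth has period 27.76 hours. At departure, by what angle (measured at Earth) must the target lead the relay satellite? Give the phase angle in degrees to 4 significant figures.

From Kepler's third law T² = 4π²r³/μ at r = 46550 km, T = 27.76 hours = 27.76 × 3600 s = 99936 s: μ = 4π²r³/T² = 3.98726×10^5 km³/s².
Semi-major axis of the transfer orbit: a_t = (7356 + 46550)/2 = 26953 km.
Transfer time t = π√(a_t³/μ) = 22015.2 s.
Target angular speed ω₂ = √(μ/r₂³) = 6.28721×10^-5 rad/s.
Angle swept by the target during transfer: ω₂·t = 1.38414 rad = 79.31°.
Arrival is 180° from departure on the ellipse, so φ = 180° − 79.31° = 100.7°.

φ = 100.7°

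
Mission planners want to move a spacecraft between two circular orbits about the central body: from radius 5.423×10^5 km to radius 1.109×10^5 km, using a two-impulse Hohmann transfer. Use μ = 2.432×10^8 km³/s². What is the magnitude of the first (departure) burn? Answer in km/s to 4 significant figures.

Transfer-ellipse semi-major axis a_t = (r₁ + r₂)/2 = (5.423×10^5 + 1.109×10^5)/2 = 3.266×10^5 km.
On the circular orbit at r = 5.423×10^5 km, v_c = √(μ/r) = 21.177 km/s.
Vis-viva on the transfer ellipse at r = 5.423×10^5 km gives v_t = √[μ(2/r − 1/a_t)] = 12.340 km/s.
Δv₁ = |v_t − v_c| = |12.340 − 21.177| = 8.837 km/s.

Δv₁ = 8.837 km/s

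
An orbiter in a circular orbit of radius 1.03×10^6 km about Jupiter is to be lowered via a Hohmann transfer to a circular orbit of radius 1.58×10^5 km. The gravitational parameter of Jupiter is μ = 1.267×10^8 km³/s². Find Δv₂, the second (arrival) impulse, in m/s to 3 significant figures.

The Hohmann ellipse has a_t = (r₁ + r₂)/2 = 5.940×10^5 km.
Circular speed at r = 1.580×10^5 km: v_c = √(μ/r) = 28.3178 km/s.
Transfer-orbit speed at the same r (vis-viva, a = a_t): v_t = √[μ(2/r − 1/a_t)] = 37.2894 km/s.
Δv₂ = |v_t − v_c| = |37.2894 − 28.3178| = 8.972 km/s.

Δv₂ = 8970 m/s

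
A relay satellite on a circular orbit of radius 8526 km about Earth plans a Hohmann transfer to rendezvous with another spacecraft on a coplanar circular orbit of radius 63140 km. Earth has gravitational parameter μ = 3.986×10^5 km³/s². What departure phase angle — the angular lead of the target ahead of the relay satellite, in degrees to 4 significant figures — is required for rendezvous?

The Hohmann ellipse has a_t = (r₁ + r₂)/2 = 35833 km.
Transfer time t = π√(a_t³/μ) = 33753 s.
The target's mean motion on its circular orbit is ω₂ = √(μ/r₂³) = 3.9793×10^-5 rad/s.
Angle swept by the target during transfer: ω₂·t = 1.34313 rad = 76.96°.
The relay satellite traverses 180° on the transfer ellipse, so the target must lead by 180° − 76.96° = 103.0°.

φ = 103.0°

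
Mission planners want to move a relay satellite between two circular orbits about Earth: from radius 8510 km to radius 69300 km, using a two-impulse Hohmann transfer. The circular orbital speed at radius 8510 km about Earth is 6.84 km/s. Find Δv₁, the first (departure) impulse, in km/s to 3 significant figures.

Δv₁ = 2.29 km/s

From the circular-orbit relation v² = μ/r at r = 8510 km: μ = v²r = (6.84)² × 8510 = 3.98145×10^5 km³/s².
Semi-major axis of the transfer orbit: a_t = (8510 + 69300)/2 = 38905 km.
Circular speed at r = 8510 km: v_c = √(μ/r) = 6.840 km/s.
Vis-viva on the transfer ellipse at r = 8510 km gives v_t = √[μ(2/r − 1/a_t)] = 9.129 km/s.
Δv₁ = |v_t − v_c| = |9.129 − 6.840| = 2.289 km/s.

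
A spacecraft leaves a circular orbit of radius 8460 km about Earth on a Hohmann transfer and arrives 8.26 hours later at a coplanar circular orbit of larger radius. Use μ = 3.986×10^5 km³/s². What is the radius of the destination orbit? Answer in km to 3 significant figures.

Transfer time t = 8.26 hours = 29736 s, and t = π√(a_t³/μ).
So a_t = (μ t²/π²)^(1/3) = (3.986×10^5 × (29736)² / π²)^(1/3) = 32931 km.
Since a_t = (r₁ + r₂)/2, r₂ = 2a_t − r₁ = 2×32931 − 8460 = 57402 km.

r₂ = 57400 km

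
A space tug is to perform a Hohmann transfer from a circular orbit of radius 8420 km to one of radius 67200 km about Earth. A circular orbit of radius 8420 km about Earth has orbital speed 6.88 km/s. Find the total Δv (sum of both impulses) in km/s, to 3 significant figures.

From the circular-orbit relation v² = μ/r at r = 8420 km: μ = v²r = (6.88)² × 8420 = 3.98556×10^5 km³/s².
Semi-major axis of the transfer orbit: a_t = (8420 + 67200)/2 = 37810 km.
Circular speed at r₁: v₁ = √(μ/r₁) = √(3.98556×10^5/8420) = 6.880 km/s.
Transfer-orbit speed at r₁ (vis-viva): v_p = √[μ(2/r₁ − 1/a_t)] = 9.172 km/s.
First burn Δv₁ = |v_p − v₁| = 2.292 km/s.
At r₂, v₂ = √(μ/r₂) = 2.435 km/s.
Transfer-orbit speed at r₂: v_a = √[μ(2/r₂ − 1/a_t)] = 1.149 km/s.
Second burn Δv₂ = |v₂ − v_a| = 1.286 km/s.
Δv = Δv₁ + Δv₂ = 2.292 + 1.286 = 3.578 km/s.

Δv = 3.58 km/s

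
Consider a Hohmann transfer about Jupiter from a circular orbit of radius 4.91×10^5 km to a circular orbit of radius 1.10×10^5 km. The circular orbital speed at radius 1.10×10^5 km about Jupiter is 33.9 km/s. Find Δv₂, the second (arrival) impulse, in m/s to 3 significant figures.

From the circular-orbit relation v² = μ/r at r = 1.10×10^5 km: μ = v²r = (33.9)² × 1.10×10^5 = 1.26413×10^8 km³/s².
The Hohmann ellipse has a_t = (r₁ + r₂)/2 = 3.005×10^5 km.
Circular speed at r = 1.100×10^5 km: v_c = √(μ/r) = 33.900 km/s.
Transfer-orbit speed at the same r (vis-viva, a = a_t): v_t = √[μ(2/r − 1/a_t)] = 43.333 km/s.
Δv₂ = |v_t − v_c| = |43.333 − 33.900| = 9.433 km/s.

Δv₂ = 9430 m/s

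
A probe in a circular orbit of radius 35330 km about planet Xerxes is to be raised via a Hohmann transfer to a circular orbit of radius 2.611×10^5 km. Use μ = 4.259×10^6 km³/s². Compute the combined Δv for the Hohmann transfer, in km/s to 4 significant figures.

Transfer-ellipse semi-major axis a_t = (r₁ + r₂)/2 = (35330 + 2.611×10^5)/2 = 1.48215×10^5 km.
Circular speed at r₁: v₁ = √(μ/r₁) = √(4.259×10^6/35330) = 10.9795 km/s.
On the transfer ellipse at r₁, v² = μ(2/r − 1/a) gives v_p = √[μ(2/r₁ − 1/a_t)] = 14.5727 km/s.
First burn Δv₁ = |v_p − v₁| = 3.593 km/s.
At r₂, v₂ = √(μ/r₂) = 4.039 km/s.
Transfer-orbit speed at r₂: v_a = √[μ(2/r₂ − 1/a_t)] = 1.972 km/s.
Second burn Δv₂ = |v₂ − v_a| = 2.067 km/s.
Δv = Δv₁ + Δv₂ = 3.593 + 2.067 = 5.660 km/s.

Δv = 5.660 km/s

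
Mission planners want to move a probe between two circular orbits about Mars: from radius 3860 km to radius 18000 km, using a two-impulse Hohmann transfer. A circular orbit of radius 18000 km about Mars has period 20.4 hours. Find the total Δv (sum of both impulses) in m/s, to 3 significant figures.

Δv = 1570 m/s

From Kepler's third law T² = 4π²r³/μ at r = 18000 km, T = 20.4 hours = 20.4 × 3600 s = 73440 s: μ = 4π²r³/T² = 42688.6 km³/s².
Transfer-ellipse semi-major axis a_t = (r₁ + r₂)/2 = (3860 + 18000)/2 = 10930 km.
Circular speed at r₁: v₁ = √(μ/r₁) = √(42688.6/3860) = 3.3255 km/s.
On the transfer ellipse at r₁, vis-viva gives v_p = √[μ(2/r₁ − 1/a_t)] = 4.2676 km/s.
First burn Δv₁ = |v_p − v₁| = 0.9421 km/s.
At r₂, v₂ = √(μ/r₂) = 1.540 km/s.
Transfer-orbit speed at r₂: v_a = √[μ(2/r₂ − 1/a_t)] = 0.9152 km/s.
Second burn Δv₂ = |v₂ − v_a| = 0.6248 km/s.
Δv = Δv₁ + Δv₂ = 0.9421 + 0.6248 = 1.567 km/s.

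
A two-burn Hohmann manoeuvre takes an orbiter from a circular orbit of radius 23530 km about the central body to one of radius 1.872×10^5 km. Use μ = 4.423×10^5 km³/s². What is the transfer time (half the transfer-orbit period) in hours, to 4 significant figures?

t = 44.88 hours

Semi-major axis of the transfer orbit: a_t = (23530 + 1.872×10^5)/2 = 1.05365×10^5 km.
By Kepler's third law the transfer-orbit period is T = 2π√(a_t³/μ), so t = T/2 = 1.6156×10^5 s.
Converting: 1.6156×10^5 s ÷ 3600 s/hour = 44.88 hours.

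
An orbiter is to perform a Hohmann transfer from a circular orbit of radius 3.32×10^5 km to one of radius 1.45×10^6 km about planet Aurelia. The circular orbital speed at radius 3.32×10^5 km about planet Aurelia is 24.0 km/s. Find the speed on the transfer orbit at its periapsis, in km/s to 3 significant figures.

v = 30.6 km/s

From the circular-orbit relation v² = μ/r at r = 3.32×10^5 km: μ = v²r = (24.0)² × 3.32×10^5 = 1.91232×10^8 km³/s².
The Hohmann ellipse has a_t = (r₁ + r₂)/2 = 8.910×10^5 km.
At periapsis, r = 3.320×10^5 km.
Applying v² = μ(2/r − 1/a_t): v = 30.62 km/s.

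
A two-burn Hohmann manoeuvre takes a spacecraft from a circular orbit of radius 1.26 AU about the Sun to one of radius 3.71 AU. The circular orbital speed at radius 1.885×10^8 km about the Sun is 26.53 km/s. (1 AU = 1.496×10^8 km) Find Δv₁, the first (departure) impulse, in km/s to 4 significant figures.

From the circular-orbit relation v² = μ/r at r = 1.885×10^8 km: μ = v²r = (26.53)² × 1.885×10^8 = 1.32674×10^11 km³/s².
In km: r₁ = 1.26 × 1.496×10^8 = 1.88496×10^8 km; r₂ = 3.71 × 1.496×10^8 = 5.55016×10^8 km.
Semi-major axis of the transfer orbit: a_t = (1.88496×10^8 + 5.55016×10^8)/2 = 3.71756×10^8 km.
On the circular orbit at r = 1.88496×10^8 km, v_c = √(μ/r) = 26.530 km/s.
Vis-viva on the transfer ellipse at r = 1.88496×10^8 km gives v_t = √[μ(2/r − 1/a_t)] = 32.416 km/s.
Δv₁ = |v_t − v_c| = |32.416 − 26.530| = 5.886 km/s.

Δv₁ = 5.886 km/s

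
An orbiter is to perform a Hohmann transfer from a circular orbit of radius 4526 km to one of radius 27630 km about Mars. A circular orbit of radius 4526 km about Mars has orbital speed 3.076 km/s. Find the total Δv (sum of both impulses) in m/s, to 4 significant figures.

From the circular-orbit relation v² = μ/r at r = 4526 km: μ = v²r = (3.076)² × 4526 = 42824.0 km³/s².
Transfer-ellipse semi-major axis a_t = (r₁ + r₂)/2 = (4526 + 27630)/2 = 16078 km.
At r₁ the circular-orbit speed is v₁ = √(μ/r₁) = 3.0760 km/s.
On the transfer ellipse at r₁, vis-viva gives v_p = √[μ(2/r₁ − 1/a_t)] = 4.0324 km/s.
First burn Δv₁ = |v_p − v₁| = 0.9564 km/s.
At r₂, v₂ = √(μ/r₂) = 1.24495 km/s.
Transfer-orbit speed at r₂: v_a = √[μ(2/r₂ − 1/a_t)] = 0.660533 km/s.
Second burn Δv₂ = |v₂ − v_a| = 0.5844 km/s.
Total Δv = Δv₁ + Δv₂ = 1.541 km/s.

Δv = 1541 m/s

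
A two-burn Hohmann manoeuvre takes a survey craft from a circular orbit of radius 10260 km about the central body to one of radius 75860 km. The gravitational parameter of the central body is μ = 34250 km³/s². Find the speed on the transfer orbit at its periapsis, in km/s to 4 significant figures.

v = 2.425 km/s

Transfer-ellipse semi-major axis a_t = (r₁ + r₂)/2 = (10260 + 75860)/2 = 43060 km.
At periapsis, r = 10260 km.
From the vis-viva equation, v = √[μ(2/r − 1/a_t)] = 2.425 km/s.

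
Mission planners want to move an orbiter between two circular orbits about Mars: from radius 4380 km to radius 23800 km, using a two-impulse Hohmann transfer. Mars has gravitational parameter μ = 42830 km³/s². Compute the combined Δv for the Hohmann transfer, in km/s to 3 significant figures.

The Hohmann ellipse has a_t = (r₁ + r₂)/2 = 14090 km.
Circular speed at r₁: v₁ = √(μ/r₁) = √(42830/4380) = 3.1271 km/s.
On the transfer ellipse at r₁, vis-viva gives v_p = √[μ(2/r₁ − 1/a_t)] = 4.0642 km/s.
First burn Δv₁ = |v_p − v₁| = 0.9371 km/s.
Circular speed at r₂: v₂ = √(μ/r₂) = 1.34148 km/s.
Transfer-orbit speed at r₂: v_a = √[μ(2/r₂ − 1/a_t)] = 0.747941 km/s.
Second burn Δv₂ = |v₂ − v_a| = 0.5935 km/s.
Total Δv = Δv₁ + Δv₂ = 1.531 km/s.

Δv = 1.53 km/s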